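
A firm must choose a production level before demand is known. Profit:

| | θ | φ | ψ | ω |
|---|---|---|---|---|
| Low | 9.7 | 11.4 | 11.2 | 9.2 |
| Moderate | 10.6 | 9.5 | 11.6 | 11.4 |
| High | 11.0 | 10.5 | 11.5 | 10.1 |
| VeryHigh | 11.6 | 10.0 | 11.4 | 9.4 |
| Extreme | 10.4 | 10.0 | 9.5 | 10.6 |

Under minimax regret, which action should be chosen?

High

Column bests: θ=11.6, φ=11.4, ψ=11.6, ω=11.4.
Low regrets: 1.9, 0.0, 0.4, 2.2 → max 2.2
Moderate regrets: 1.0, 1.9, 0.0, 0.0 → max 1.9
High regrets: 0.6, 0.9, 0.1, 1.3 → max 1.3
VeryHigh regrets: 0.0, 1.4, 0.2, 2.0 → max 2.0
Extreme regrets: 1.2, 1.4, 2.1, 0.8 → max 2.1
Smallest max regret = 1.3 → High.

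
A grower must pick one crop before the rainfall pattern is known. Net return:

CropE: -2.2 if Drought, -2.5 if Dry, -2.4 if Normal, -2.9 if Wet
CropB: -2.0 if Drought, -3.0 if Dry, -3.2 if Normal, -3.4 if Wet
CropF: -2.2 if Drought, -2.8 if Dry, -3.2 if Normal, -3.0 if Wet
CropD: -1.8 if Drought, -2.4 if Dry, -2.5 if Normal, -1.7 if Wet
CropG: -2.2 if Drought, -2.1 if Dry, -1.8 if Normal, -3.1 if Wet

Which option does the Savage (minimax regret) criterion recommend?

Column bests: Drought=-1.8, Dry=-2.1, Normal=-1.8, Wet=-1.7.
CropE regrets: 0.4, 0.4, 0.6, 1.2 → max 1.2
CropB regrets: 0.2, 0.9, 1.4, 1.7 → max 1.7
CropF regrets: 0.4, 0.7, 1.4, 1.3 → max 1.4
CropD regrets: 0.0, 0.3, 0.7, 0.0 → max 0.7
CropG regrets: 0.4, 0.0, 0.0, 1.4 → max 1.4
Smallest max regret = 0.7 → CropD.

CropD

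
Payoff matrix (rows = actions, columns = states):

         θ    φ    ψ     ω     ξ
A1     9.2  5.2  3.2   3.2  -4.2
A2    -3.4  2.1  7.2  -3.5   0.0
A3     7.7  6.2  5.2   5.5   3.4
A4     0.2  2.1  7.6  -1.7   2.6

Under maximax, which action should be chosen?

A1

Row maxima: A1=9.2, A2=7.2, A3=7.7, A4=7.6
Best best-case = 9.2 → A1.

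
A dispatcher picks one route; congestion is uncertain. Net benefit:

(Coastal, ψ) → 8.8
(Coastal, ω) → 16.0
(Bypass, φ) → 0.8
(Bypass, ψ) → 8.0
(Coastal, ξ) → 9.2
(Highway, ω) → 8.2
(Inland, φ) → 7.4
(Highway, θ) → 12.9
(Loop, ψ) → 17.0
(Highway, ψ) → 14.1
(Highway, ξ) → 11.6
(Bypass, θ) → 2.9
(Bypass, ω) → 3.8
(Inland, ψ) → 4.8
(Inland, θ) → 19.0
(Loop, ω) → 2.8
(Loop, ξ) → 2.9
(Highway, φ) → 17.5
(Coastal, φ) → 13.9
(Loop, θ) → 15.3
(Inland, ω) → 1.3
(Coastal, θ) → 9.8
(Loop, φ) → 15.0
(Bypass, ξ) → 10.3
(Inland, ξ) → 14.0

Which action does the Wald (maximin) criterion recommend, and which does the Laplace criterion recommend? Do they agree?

maximin → Coastal; laplace → Highway (disagree)

Row minima: Inland=1.3, Bypass=0.8, Loop=2.8, Highway=8.2, Coastal=8.8
Best worst-case = 8.8 → Coastal.
Row averages: Inland=9.3, Bypass=5.16, Loop=10.6, Highway=12.86, Coastal=11.54
Highest average = 12.86 → Highway.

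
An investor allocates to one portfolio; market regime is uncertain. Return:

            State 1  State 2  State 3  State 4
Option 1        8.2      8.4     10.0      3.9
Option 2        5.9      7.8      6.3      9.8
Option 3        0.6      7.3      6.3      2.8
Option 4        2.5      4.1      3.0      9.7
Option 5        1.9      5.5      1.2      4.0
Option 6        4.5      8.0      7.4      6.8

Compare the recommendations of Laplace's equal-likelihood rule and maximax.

Row averages: Option 1=7.625, Option 2=7.45, Option 3=4.25, Option 4=4.825, Option 5=3.15, Option 6=6.675
Highest average = 7.625 → Option 1.
Row maxima: Option 1=10.0, Option 2=9.8, Option 3=7.3, Option 4=9.7, Option 5=5.5, Option 6=8.0
Best best-case = 10.0 → Option 1.

laplace → Option 1; maximax → Option 1 (agree)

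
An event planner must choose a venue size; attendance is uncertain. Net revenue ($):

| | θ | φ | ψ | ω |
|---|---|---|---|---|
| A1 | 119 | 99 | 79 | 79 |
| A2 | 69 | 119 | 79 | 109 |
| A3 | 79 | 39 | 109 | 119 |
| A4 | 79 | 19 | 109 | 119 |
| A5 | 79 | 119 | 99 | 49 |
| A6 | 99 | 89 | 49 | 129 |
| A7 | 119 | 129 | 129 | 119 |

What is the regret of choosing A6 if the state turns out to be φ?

Best payoff under φ is 129.
Regret = 129 − 89 = 40.

40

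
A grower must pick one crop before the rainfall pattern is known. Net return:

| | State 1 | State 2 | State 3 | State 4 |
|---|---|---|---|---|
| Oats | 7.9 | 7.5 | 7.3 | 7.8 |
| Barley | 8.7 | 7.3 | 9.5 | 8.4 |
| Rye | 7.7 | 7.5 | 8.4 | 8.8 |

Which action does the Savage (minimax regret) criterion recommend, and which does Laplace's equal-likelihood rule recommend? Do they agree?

Column bests: State 1=8.7, State 2=7.5, State 3=9.5, State 4=8.8.
Oats regrets: 0.8, 0.0, 2.2, 1.0 → max 2.2
Barley regrets: 0.0, 0.2, 0.0, 0.4 → max 0.4
Rye regrets: 1.0, 0.0, 1.1, 0.0 → max 1.1
Smallest max regret = 0.4 → Barley.
Row averages: Oats=7.625, Barley=8.475, Rye=8.1
Highest average = 8.475 → Barley.

minimax regret → Barley; laplace → Barley (agree)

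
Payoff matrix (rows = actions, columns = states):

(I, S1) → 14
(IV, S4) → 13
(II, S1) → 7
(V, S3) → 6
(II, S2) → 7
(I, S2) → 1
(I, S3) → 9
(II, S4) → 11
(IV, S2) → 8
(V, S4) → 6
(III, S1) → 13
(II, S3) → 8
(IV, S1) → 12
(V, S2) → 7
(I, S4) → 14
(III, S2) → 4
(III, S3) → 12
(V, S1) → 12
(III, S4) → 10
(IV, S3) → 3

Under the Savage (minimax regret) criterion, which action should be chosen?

Column bests: S1=14, S2=8, S3=12, S4=14.
I regrets: 0, 7, 3, 0 → max 7
II regrets: 7, 1, 4, 3 → max 7
III regrets: 1, 4, 0, 4 → max 4
IV regrets: 2, 0, 9, 1 → max 9
V regrets: 2, 1, 6, 8 → max 8
Smallest max regret = 4 → III.

III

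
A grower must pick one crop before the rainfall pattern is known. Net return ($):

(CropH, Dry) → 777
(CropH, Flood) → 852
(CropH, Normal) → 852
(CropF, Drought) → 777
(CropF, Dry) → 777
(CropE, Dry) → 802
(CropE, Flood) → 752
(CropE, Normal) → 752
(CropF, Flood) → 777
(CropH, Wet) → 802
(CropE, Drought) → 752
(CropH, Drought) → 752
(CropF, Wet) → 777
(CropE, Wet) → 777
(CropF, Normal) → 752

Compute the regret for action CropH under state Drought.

25

Best payoff under Drought is 777.
Regret = 777 − 752 = 25.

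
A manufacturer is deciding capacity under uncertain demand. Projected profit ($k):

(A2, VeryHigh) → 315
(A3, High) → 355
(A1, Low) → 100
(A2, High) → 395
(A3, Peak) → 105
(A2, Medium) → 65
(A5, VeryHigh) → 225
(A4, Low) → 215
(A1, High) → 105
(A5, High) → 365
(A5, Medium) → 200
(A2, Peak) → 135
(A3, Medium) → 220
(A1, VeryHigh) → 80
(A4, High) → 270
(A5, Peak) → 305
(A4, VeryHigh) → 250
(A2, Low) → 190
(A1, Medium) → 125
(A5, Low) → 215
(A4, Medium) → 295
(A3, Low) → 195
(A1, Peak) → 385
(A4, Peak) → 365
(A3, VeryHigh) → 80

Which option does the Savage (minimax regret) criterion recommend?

A5

Column bests: Low=215, Medium=295, High=395, VeryHigh=315, Peak=385.
A1 regrets: 115, 170, 290, 235, 0 → max 290
A2 regrets: 25, 230, 0, 0, 250 → max 250
A3 regrets: 20, 75, 40, 235, 280 → max 280
A4 regrets: 0, 0, 125, 65, 20 → max 125
A5 regrets: 0, 95, 30, 90, 80 → max 95
Smallest max regret = 95 → A5.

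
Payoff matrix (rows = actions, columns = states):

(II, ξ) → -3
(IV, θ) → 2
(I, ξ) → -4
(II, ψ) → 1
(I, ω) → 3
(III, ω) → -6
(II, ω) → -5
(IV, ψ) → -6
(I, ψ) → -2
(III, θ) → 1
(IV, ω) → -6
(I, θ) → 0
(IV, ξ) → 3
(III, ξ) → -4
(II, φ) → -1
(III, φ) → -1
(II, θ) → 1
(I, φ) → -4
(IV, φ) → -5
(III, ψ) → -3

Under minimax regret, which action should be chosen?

I

Column bests: θ=2, φ=-1, ψ=1, ω=3, ξ=3.
I regrets: 2, 3, 3, 0, 7 → max 7
II regrets: 1, 0, 0, 8, 6 → max 8
III regrets: 1, 0, 4, 9, 7 → max 9
IV regrets: 0, 4, 7, 9, 0 → max 9
Smallest max regret = 7 → I.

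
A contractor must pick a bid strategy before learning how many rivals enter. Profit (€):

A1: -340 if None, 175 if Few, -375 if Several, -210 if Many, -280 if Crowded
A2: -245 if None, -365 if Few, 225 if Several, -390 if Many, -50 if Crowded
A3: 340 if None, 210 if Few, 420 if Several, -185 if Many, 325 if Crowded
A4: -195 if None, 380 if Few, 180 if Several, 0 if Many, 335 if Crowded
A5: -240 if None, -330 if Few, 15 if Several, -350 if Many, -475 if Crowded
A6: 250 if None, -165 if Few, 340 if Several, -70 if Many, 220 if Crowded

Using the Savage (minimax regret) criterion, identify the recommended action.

A3

Column bests: None=340, Few=380, Several=420, Many=0, Crowded=335.
A1 regrets: 680, 205, 795, 210, 615 → max 795
A2 regrets: 585, 745, 195, 390, 385 → max 745
A3 regrets: 0, 170, 0, 185, 10 → max 185
A4 regrets: 535, 0, 240, 0, 0 → max 535
A5 regrets: 580, 710, 405, 350, 810 → max 810
A6 regrets: 90, 545, 80, 70, 115 → max 545
Smallest max regret = 185 → A3.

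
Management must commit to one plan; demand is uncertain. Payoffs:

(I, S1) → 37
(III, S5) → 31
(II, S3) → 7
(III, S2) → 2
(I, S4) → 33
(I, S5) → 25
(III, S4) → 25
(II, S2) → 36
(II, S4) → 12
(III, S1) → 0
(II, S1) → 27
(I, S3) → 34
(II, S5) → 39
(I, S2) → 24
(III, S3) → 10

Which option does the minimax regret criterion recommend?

Column bests: S1=37, S2=36, S3=34, S4=33, S5=39.
I regrets: 0, 12, 0, 0, 14 → max 14
II regrets: 10, 0, 27, 21, 0 → max 27
III regrets: 37, 34, 24, 8, 8 → max 37
Smallest max regret = 14 → I.

I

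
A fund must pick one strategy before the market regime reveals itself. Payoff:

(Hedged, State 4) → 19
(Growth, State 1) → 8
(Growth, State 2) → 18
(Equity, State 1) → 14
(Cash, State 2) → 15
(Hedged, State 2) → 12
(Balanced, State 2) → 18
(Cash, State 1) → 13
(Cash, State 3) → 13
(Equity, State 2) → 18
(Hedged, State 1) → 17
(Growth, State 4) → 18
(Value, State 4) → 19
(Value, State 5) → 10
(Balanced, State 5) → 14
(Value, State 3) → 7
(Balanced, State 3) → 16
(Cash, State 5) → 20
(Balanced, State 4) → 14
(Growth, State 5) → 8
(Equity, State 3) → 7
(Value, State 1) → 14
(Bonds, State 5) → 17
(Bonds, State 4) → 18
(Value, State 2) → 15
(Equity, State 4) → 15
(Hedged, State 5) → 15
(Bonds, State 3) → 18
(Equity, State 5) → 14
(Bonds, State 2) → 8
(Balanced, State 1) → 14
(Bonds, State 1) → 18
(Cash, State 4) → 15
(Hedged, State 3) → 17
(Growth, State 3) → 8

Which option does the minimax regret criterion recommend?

Column bests: State 1=18, State 2=18, State 3=18, State 4=19, State 5=20.
Equity regrets: 4, 0, 11, 4, 6 → max 11
Bonds regrets: 0, 10, 0, 1, 3 → max 10
Value regrets: 4, 3, 11, 0, 10 → max 11
Cash regrets: 5, 3, 5, 4, 0 → max 5
Hedged regrets: 1, 6, 1, 0, 5 → max 6
Balanced regrets: 4, 0, 2, 5, 6 → max 6
Growth regrets: 10, 0, 10, 1, 12 → max 12
Smallest max regret = 5 → Cash.

Cash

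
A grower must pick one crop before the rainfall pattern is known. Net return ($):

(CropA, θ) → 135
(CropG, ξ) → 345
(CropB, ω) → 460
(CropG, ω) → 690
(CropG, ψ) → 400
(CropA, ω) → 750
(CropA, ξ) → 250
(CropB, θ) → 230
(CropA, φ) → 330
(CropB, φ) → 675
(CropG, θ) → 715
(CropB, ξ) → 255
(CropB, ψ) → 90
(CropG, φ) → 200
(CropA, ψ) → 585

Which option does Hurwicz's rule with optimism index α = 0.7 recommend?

CropA

CropG: 0.7·715 + 0.3·200 = 560.5
CropB: 0.7·675 + 0.3·90 = 499.5
CropA: 0.7·750 + 0.3·135 = 565.5
Highest Hurwicz score = 565.5 → CropA.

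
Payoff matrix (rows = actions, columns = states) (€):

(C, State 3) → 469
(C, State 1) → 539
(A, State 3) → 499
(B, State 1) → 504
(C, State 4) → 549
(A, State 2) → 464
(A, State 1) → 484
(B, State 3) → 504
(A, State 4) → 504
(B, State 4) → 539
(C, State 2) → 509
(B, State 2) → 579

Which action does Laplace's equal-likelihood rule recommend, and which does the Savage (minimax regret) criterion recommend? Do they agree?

Row averages: A=487.75, B=531.5, C=516.5
Highest average = 531.5 → B.
Column bests: State 1=539, State 2=579, State 3=504, State 4=549.
A regrets: 55, 115, 5, 45 → max 115
B regrets: 35, 0, 0, 10 → max 35
C regrets: 0, 70, 35, 0 → max 70
Smallest max regret = 35 → B.

laplace → B; minimax regret → B (agree)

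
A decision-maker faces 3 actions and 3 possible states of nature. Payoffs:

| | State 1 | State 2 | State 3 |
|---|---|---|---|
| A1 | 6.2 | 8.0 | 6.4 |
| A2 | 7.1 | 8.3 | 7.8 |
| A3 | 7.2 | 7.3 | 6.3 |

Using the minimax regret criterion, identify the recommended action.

Column bests: State 1=7.2, State 2=8.3, State 3=7.8.
A1 regrets: 1.0, 0.3, 1.4 → max 1.4
A2 regrets: 0.1, 0.0, 0.0 → max 0.1
A3 regrets: 0.0, 1.0, 1.5 → max 1.5
Smallest max regret = 0.1 → A2.

A2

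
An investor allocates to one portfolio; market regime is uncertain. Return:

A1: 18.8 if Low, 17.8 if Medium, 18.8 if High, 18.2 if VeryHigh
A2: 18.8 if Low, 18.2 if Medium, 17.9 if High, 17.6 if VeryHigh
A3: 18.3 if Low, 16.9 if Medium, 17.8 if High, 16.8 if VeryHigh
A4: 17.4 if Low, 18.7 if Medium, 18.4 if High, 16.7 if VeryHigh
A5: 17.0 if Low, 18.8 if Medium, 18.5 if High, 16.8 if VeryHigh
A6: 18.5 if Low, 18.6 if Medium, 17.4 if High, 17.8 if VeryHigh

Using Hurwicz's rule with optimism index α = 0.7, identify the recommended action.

A1

A1: 0.7·18.8 + 0.3·17.8 = 18.5
A2: 0.7·18.8 + 0.3·17.6 = 18.44
A3: 0.7·18.3 + 0.3·16.8 = 17.85
A4: 0.7·18.7 + 0.3·16.7 = 18.1
A5: 0.7·18.8 + 0.3·16.8 = 18.2
A6: 0.7·18.6 + 0.3·17.4 = 18.24
Highest Hurwicz score = 18.5 → A1.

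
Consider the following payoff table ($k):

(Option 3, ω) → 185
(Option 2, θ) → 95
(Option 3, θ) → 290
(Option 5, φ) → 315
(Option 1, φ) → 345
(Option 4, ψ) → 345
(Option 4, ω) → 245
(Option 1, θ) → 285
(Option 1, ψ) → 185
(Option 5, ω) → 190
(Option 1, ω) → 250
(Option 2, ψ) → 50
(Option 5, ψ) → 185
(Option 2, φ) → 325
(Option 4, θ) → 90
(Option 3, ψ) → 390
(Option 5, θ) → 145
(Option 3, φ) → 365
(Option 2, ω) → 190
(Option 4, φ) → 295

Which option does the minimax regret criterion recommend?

Column bests: θ=290, φ=365, ψ=390, ω=250.
Option 1 regrets: 5, 20, 205, 0 → max 205
Option 2 regrets: 195, 40, 340, 60 → max 340
Option 3 regrets: 0, 0, 0, 65 → max 65
Option 4 regrets: 200, 70, 45, 5 → max 200
Option 5 regrets: 145, 50, 205, 60 → max 205
Smallest max regret = 65 → Option 3.

Option 3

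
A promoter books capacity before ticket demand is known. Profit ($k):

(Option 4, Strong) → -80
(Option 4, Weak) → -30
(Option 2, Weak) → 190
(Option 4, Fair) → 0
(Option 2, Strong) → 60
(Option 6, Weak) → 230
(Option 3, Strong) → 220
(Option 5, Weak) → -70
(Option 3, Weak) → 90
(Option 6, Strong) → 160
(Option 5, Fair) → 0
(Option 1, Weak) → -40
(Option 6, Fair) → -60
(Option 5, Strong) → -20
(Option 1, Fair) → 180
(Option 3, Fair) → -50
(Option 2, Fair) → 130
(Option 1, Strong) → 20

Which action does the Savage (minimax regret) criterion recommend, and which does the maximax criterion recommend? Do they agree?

minimax regret → Option 2; maximax → Option 6 (disagree)

Column bests: Weak=230, Fair=180, Strong=220.
Option 1 regrets: 270, 0, 200 → max 270
Option 2 regrets: 40, 50, 160 → max 160
Option 3 regrets: 140, 230, 0 → max 230
Option 4 regrets: 260, 180, 300 → max 300
Option 5 regrets: 300, 180, 240 → max 300
Option 6 regrets: 0, 240, 60 → max 240
Smallest max regret = 160 → Option 2.
Row maxima: Option 1=180, Option 2=190, Option 3=220, Option 4=0, Option 5=0, Option 6=230
Best best-case = 230 → Option 6.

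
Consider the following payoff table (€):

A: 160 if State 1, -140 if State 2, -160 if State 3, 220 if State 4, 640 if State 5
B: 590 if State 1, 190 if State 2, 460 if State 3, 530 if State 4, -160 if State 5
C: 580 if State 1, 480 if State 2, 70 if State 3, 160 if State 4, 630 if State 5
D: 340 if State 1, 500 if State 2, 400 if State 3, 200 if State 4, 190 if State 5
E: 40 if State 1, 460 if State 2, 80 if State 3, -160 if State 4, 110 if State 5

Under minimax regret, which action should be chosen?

C

Column bests: State 1=590, State 2=500, State 3=460, State 4=530, State 5=640.
A regrets: 430, 640, 620, 310, 0 → max 640
B regrets: 0, 310, 0, 0, 800 → max 800
C regrets: 10, 20, 390, 370, 10 → max 390
D regrets: 250, 0, 60, 330, 450 → max 450
E regrets: 550, 40, 380, 690, 530 → max 690
Smallest max regret = 390 → C.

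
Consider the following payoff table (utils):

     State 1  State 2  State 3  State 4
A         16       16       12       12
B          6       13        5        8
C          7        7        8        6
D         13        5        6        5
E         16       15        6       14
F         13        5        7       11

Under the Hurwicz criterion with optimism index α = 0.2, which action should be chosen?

A

A: 0.2·16 + 0.8·12 = 12.8
B: 0.2·13 + 0.8·5 = 6.6
C: 0.2·8 + 0.8·6 = 6.4
D: 0.2·13 + 0.8·5 = 6.6
E: 0.2·16 + 0.8·6 = 8
F: 0.2·13 + 0.8·5 = 6.6
Highest Hurwicz score = 12.8 → A.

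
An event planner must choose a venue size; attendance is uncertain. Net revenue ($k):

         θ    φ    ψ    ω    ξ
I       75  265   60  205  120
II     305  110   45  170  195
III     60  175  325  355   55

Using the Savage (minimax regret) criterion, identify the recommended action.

Column bests: θ=305, φ=265, ψ=325, ω=355, ξ=195.
I regrets: 230, 0, 265, 150, 75 → max 265
II regrets: 0, 155, 280, 185, 0 → max 280
III regrets: 245, 90, 0, 0, 140 → max 245
Smallest max regret = 245 → III.

III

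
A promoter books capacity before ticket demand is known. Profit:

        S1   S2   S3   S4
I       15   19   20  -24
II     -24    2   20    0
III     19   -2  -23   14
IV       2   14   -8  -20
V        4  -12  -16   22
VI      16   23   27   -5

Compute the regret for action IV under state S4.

42

Best payoff under S4 is 22.
Regret = 22 − (-20) = 42.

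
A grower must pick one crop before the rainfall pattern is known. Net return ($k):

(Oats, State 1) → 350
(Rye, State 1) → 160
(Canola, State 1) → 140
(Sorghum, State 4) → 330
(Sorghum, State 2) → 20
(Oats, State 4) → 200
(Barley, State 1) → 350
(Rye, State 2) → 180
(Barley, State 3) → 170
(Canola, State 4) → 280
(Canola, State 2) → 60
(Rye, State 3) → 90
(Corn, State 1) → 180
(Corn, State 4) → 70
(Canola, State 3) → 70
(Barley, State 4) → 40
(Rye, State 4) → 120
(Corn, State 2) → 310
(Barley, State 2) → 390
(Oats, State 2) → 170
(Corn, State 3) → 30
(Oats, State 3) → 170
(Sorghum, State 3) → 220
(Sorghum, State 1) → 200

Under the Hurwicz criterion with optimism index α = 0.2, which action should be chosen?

Oats

Sorghum: 0.2·330 + 0.8·20 = 82
Rye: 0.2·180 + 0.8·90 = 108
Corn: 0.2·310 + 0.8·30 = 86
Barley: 0.2·390 + 0.8·40 = 110
Oats: 0.2·350 + 0.8·170 = 206
Canola: 0.2·280 + 0.8·60 = 104
Highest Hurwicz score = 206 → Oats.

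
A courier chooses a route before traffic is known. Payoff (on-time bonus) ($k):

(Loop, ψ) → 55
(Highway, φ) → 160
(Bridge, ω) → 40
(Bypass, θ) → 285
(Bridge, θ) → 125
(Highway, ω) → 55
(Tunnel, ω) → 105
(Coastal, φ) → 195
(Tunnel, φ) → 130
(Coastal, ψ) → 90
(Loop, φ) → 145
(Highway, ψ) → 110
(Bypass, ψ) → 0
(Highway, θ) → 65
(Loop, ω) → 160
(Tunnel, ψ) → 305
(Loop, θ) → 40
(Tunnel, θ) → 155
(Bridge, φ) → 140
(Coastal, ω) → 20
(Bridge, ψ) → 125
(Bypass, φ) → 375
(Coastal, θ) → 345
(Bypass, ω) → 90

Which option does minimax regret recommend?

Column bests: θ=345, φ=375, ψ=305, ω=160.
Highway regrets: 280, 215, 195, 105 → max 280
Tunnel regrets: 190, 245, 0, 55 → max 245
Bypass regrets: 60, 0, 305, 70 → max 305
Bridge regrets: 220, 235, 180, 120 → max 235
Coastal regrets: 0, 180, 215, 140 → max 215
Loop regrets: 305, 230, 250, 0 → max 305
Smallest max regret = 215 → Coastal.

Coastal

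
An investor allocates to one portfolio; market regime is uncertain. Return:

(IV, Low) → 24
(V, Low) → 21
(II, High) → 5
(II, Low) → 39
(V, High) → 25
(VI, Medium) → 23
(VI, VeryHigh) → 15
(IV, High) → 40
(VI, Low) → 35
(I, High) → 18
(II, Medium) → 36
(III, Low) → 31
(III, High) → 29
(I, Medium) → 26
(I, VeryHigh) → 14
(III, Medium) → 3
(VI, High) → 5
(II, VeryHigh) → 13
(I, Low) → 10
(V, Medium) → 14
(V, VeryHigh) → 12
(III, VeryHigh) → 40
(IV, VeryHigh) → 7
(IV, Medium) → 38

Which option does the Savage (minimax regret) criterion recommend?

Column bests: Low=39, Medium=38, High=40, VeryHigh=40.
I regrets: 29, 12, 22, 26 → max 29
II regrets: 0, 2, 35, 27 → max 35
III regrets: 8, 35, 11, 0 → max 35
IV regrets: 15, 0, 0, 33 → max 33
V regrets: 18, 24, 15, 28 → max 28
VI regrets: 4, 15, 35, 25 → max 35
Smallest max regret = 28 → V.

V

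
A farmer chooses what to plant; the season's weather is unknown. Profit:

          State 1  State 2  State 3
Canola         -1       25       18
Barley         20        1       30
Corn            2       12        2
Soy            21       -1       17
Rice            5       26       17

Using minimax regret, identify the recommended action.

Column bests: State 1=21, State 2=26, State 3=30.
Canola regrets: 22, 1, 12 → max 22
Barley regrets: 1, 25, 0 → max 25
Corn regrets: 19, 14, 28 → max 28
Soy regrets: 0, 27, 13 → max 27
Rice regrets: 16, 0, 13 → max 16
Smallest max regret = 16 → Rice.

Rice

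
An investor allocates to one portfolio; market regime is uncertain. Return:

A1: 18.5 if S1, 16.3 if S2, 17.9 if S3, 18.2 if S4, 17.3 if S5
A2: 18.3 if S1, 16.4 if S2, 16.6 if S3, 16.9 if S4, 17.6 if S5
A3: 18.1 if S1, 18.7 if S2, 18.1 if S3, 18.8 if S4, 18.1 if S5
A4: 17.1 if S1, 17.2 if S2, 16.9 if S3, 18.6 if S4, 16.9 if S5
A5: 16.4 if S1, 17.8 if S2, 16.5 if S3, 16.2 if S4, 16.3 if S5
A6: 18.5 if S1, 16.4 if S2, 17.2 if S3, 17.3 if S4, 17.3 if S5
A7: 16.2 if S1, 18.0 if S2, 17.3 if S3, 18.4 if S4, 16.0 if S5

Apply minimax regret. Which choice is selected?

Column bests: S1=18.5, S2=18.7, S3=18.1, S4=18.8, S5=18.1.
A1 regrets: 0.0, 2.4, 0.2, 0.6, 0.8 → max 2.4
A2 regrets: 0.2, 2.3, 1.5, 1.9, 0.5 → max 2.3
A3 regrets: 0.4, 0.0, 0.0, 0.0, 0.0 → max 0.4
A4 regrets: 1.4, 1.5, 1.2, 0.2, 1.2 → max 1.5
A5 regrets: 2.1, 0.9, 1.6, 2.6, 1.8 → max 2.6
A6 regrets: 0.0, 2.3, 0.9, 1.5, 0.8 → max 2.3
A7 regrets: 2.3, 0.7, 0.8, 0.4, 2.1 → max 2.3
Smallest max regret = 0.4 → A3.

A3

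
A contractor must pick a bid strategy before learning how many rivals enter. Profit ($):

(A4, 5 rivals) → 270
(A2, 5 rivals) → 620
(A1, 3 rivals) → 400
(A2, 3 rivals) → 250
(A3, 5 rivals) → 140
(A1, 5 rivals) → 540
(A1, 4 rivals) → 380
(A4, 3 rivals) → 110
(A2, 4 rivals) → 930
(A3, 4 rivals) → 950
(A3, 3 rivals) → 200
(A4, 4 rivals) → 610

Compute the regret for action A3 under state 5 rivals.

480

Best payoff under 5 rivals is 620.
Regret = 620 − 140 = 480.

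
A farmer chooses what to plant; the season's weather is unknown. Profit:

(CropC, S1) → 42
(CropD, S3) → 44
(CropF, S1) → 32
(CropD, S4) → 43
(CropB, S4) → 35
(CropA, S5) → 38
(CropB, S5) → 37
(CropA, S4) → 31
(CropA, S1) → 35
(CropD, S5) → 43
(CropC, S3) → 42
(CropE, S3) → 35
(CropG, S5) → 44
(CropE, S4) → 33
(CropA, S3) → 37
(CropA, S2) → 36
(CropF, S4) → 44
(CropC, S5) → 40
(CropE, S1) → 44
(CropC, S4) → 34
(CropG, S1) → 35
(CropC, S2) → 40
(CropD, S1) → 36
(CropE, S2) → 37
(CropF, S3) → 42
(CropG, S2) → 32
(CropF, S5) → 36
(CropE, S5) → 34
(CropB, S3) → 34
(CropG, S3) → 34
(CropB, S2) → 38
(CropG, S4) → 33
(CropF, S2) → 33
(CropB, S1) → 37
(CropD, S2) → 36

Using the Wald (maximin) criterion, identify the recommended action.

Row minima: CropB=34, CropE=33, CropC=34, CropF=32, CropA=31, CropG=32, CropD=36
Best worst-case = 36 → CropD.

CropD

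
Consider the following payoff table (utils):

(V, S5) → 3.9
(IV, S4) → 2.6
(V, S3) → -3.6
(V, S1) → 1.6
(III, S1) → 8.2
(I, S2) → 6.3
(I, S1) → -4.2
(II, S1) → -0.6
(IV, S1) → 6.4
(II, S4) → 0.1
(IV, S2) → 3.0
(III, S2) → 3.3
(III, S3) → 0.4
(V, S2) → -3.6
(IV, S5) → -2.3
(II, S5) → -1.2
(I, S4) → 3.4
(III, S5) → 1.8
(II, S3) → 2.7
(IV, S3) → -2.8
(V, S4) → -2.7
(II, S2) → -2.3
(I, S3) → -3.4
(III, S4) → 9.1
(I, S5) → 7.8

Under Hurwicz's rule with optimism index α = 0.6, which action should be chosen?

III

I: 0.6·7.8 + 0.4·(-4.2) = 3
II: 0.6·2.7 + 0.4·(-2.3) = 0.7
III: 0.6·9.1 + 0.4·0.4 = 5.62
IV: 0.6·6.4 + 0.4·(-2.8) = 2.72
V: 0.6·3.9 + 0.4·(-3.6) = 0.9
Highest Hurwicz score = 5.62 → III.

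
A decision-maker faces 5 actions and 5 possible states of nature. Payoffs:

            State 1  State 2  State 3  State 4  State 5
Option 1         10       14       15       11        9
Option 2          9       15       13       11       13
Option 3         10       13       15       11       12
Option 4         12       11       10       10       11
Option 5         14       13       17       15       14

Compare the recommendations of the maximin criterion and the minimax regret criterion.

maximin → Option 5; minimax regret → Option 5 (agree)

Row minima: Option 1=9, Option 2=9, Option 3=10, Option 4=10, Option 5=13
Best worst-case = 13 → Option 5.
Column bests: State 1=14, State 2=15, State 3=17, State 4=15, State 5=14.
Option 1 regrets: 4, 1, 2, 4, 5 → max 5
Option 2 regrets: 5, 0, 4, 4, 1 → max 5
Option 3 regrets: 4, 2, 2, 4, 2 → max 4
Option 4 regrets: 2, 4, 7, 5, 3 → max 7
Option 5 regrets: 0, 2, 0, 0, 0 → max 2
Smallest max regret = 2 → Option 5.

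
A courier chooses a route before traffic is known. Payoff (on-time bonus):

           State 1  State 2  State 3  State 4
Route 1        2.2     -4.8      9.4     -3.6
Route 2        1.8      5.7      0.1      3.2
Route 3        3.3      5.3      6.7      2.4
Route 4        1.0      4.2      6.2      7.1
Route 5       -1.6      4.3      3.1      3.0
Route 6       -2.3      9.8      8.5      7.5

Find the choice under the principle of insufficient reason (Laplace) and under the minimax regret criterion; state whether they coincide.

Row averages: Route 1=0.8, Route 2=2.7, Route 3=4.425, Route 4=4.625, Route 5=2.2, Route 6=5.875
Highest average = 5.875 → Route 6.
Column bests: State 1=3.3, State 2=9.8, State 3=9.4, State 4=7.5.
Route 1 regrets: 1.1, 14.6, 0.0, 11.1 → max 14.6
Route 2 regrets: 1.5, 4.1, 9.3, 4.3 → max 9.3
Route 3 regrets: 0.0, 4.5, 2.7, 5.1 → max 5.1
Route 4 regrets: 2.3, 5.6, 3.2, 0.4 → max 5.6
Route 5 regrets: 4.9, 5.5, 6.3, 4.5 → max 6.3
Route 6 regrets: 5.6, 0.0, 0.9, 0.0 → max 5.6
Smallest max regret = 5.1 → Route 3.

laplace → Route 6; minimax regret → Route 3 (disagree)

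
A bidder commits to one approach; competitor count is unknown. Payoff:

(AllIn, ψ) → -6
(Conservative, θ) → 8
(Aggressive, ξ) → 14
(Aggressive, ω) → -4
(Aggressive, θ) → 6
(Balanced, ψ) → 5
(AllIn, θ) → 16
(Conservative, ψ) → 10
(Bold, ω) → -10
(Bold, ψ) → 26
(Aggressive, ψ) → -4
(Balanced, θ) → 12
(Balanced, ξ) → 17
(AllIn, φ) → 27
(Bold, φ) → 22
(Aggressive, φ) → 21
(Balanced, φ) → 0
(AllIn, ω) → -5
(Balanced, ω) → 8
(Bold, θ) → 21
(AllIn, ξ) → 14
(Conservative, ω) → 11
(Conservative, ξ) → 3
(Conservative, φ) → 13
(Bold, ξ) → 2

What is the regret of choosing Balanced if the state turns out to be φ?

27

Best payoff under φ is 27.
Regret = 27 − 0 = 27.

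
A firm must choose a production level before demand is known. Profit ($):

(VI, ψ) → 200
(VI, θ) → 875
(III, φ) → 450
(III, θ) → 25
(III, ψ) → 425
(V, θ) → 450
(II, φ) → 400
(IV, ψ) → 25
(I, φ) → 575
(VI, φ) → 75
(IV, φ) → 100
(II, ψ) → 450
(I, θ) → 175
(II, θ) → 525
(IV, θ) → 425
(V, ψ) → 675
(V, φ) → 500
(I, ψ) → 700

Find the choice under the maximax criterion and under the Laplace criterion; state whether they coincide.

maximax → VI; laplace → V (disagree)

Row maxima: I=700, II=525, III=450, IV=425, V=675, VI=875
Best best-case = 875 → VI.
Row averages: I=1450/3, II=1375/3, III=300, IV=550/3, V=1625/3, VI=1150/3
Highest average = 1625/3 → V.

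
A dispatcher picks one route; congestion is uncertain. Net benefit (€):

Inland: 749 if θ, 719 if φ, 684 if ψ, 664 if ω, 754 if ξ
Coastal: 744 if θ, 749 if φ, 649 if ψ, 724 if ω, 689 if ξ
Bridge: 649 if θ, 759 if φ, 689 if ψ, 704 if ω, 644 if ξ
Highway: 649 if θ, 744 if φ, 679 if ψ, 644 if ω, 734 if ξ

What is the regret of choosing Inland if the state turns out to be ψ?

Best payoff under ψ is 689.
Regret = 689 − 684 = 5.

5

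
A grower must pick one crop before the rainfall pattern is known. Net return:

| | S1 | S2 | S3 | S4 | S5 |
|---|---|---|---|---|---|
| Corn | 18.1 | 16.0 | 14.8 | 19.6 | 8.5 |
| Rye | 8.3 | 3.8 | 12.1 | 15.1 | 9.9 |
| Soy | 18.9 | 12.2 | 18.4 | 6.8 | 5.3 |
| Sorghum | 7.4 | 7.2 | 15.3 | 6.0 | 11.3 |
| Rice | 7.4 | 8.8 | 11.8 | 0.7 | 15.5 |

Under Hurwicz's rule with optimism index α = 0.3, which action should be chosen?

Corn: 0.3·19.6 + 0.7·8.5 = 11.83
Rye: 0.3·15.1 + 0.7·3.8 = 7.19
Soy: 0.3·18.9 + 0.7·5.3 = 9.38
Sorghum: 0.3·15.3 + 0.7·6.0 = 8.79
Rice: 0.3·15.5 + 0.7·0.7 = 5.14
Highest Hurwicz score = 11.83 → Corn.

Corn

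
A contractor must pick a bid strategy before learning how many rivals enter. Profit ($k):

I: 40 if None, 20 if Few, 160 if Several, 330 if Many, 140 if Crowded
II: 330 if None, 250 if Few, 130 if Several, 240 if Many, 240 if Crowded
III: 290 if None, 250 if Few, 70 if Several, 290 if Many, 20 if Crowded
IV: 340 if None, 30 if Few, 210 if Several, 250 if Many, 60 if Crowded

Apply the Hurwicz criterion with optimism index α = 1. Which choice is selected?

I: 1·330 + 0·20 = 330
II: 1·330 + 0·130 = 330
III: 1·290 + 0·20 = 290
IV: 1·340 + 0·30 = 340
Highest Hurwicz score = 340 → IV.

IV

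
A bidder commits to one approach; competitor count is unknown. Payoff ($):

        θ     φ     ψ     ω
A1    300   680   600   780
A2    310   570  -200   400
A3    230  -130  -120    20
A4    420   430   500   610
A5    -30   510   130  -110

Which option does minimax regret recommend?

A1

Column bests: θ=420, φ=680, ψ=600, ω=780.
A1 regrets: 120, 0, 0, 0 → max 120
A2 regrets: 110, 110, 800, 380 → max 800
A3 regrets: 190, 810, 720, 760 → max 810
A4 regrets: 0, 250, 100, 170 → max 250
A5 regrets: 450, 170, 470, 890 → max 890
Smallest max regret = 120 → A1.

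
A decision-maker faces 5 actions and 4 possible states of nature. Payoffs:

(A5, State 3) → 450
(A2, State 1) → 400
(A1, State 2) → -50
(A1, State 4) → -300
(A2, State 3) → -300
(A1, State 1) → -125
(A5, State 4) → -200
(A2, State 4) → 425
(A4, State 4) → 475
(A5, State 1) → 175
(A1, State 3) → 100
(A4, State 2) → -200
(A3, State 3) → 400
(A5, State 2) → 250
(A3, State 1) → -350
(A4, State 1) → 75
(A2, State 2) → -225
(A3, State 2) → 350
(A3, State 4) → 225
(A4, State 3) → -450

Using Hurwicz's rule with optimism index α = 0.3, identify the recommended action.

A1: 0.3·100 + 0.7·(-300) = -180
A2: 0.3·425 + 0.7·(-300) = -82.5
A3: 0.3·400 + 0.7·(-350) = -125
A4: 0.3·475 + 0.7·(-450) = -172.5
A5: 0.3·450 + 0.7·(-200) = -5
Highest Hurwicz score = -5 → A5.

A5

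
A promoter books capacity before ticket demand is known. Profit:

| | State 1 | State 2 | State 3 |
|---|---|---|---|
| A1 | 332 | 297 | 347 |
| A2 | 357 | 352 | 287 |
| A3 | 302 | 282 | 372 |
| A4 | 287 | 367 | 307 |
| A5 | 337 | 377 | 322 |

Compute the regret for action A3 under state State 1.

55

Best payoff under State 1 is 357.
Regret = 357 − 302 = 55.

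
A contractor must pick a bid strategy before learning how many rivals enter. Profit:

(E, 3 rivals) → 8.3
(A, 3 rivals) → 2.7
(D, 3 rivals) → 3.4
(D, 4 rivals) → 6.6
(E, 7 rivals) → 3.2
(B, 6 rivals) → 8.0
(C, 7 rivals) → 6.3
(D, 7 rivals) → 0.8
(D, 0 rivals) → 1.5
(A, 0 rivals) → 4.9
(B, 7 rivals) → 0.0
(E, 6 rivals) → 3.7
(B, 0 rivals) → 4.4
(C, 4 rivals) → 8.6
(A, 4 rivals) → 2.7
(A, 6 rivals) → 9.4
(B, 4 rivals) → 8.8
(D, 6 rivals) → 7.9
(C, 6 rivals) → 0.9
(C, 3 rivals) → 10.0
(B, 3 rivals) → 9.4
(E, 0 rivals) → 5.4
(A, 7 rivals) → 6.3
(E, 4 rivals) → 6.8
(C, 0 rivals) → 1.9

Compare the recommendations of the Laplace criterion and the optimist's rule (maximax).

Row averages: A=5.2, B=6.12, C=5.54, D=4.04, E=5.48
Highest average = 6.12 → B.
Row maxima: A=9.4, B=9.4, C=10.0, D=7.9, E=8.3
Best best-case = 10.0 → C.

laplace → B; maximax → C (disagree)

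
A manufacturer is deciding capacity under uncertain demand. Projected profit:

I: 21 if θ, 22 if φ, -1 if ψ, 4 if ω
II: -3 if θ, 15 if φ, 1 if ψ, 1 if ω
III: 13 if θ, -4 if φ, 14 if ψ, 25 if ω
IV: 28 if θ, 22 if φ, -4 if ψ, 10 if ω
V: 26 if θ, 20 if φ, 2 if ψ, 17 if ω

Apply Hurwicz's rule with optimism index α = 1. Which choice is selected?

I: 1·22 + 0·(-1) = 22
II: 1·15 + 0·(-3) = 15
III: 1·25 + 0·(-4) = 25
IV: 1·28 + 0·(-4) = 28
V: 1·26 + 0·2 = 26
Highest Hurwicz score = 28 → IV.

IV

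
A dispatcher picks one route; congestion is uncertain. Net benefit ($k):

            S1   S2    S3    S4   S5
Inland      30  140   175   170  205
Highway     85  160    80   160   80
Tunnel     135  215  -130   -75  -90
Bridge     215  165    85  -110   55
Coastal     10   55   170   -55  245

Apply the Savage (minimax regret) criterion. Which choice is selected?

Column bests: S1=215, S2=215, S3=175, S4=170, S5=245.
Inland regrets: 185, 75, 0, 0, 40 → max 185
Highway regrets: 130, 55, 95, 10, 165 → max 165
Tunnel regrets: 80, 0, 305, 245, 335 → max 335
Bridge regrets: 0, 50, 90, 280, 190 → max 280
Coastal regrets: 205, 160, 5, 225, 0 → max 225
Smallest max regret = 165 → Highway.

Highway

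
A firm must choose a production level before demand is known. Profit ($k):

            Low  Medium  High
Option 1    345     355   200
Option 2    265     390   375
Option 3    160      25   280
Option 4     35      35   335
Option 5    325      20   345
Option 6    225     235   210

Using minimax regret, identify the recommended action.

Column bests: Low=345, Medium=390, High=375.
Option 1 regrets: 0, 35, 175 → max 175
Option 2 regrets: 80, 0, 0 → max 80
Option 3 regrets: 185, 365, 95 → max 365
Option 4 regrets: 310, 355, 40 → max 355
Option 5 regrets: 20, 370, 30 → max 370
Option 6 regrets: 120, 155, 165 → max 165
Smallest max regret = 80 → Option 2.

Option 2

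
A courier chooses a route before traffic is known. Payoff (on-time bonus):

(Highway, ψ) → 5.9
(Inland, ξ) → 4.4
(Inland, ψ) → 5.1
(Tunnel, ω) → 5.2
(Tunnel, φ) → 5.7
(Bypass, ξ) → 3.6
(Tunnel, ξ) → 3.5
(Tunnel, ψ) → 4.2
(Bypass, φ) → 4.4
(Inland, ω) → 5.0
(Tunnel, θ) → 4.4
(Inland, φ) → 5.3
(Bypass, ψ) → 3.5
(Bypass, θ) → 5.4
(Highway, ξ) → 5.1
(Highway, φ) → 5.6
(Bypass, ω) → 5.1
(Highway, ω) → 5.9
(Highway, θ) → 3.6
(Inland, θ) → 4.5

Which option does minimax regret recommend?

Inland

Column bests: θ=5.4, φ=5.7, ψ=5.9, ω=5.9, ξ=5.1.
Inland regrets: 0.9, 0.4, 0.8, 0.9, 0.7 → max 0.9
Bypass regrets: 0.0, 1.3, 2.4, 0.8, 1.5 → max 2.4
Tunnel regrets: 1.0, 0.0, 1.7, 0.7, 1.6 → max 1.7
Highway regrets: 1.8, 0.1, 0.0, 0.0, 0.0 → max 1.8
Smallest max regret = 0.9 → Inland.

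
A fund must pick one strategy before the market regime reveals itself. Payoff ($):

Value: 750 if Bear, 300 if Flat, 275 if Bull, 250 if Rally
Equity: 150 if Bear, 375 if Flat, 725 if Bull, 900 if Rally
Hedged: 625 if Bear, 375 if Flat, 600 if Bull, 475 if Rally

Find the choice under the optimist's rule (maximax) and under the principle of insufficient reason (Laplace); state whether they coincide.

Row maxima: Value=750, Equity=900, Hedged=625
Best best-case = 900 → Equity.
Row averages: Value=393.75, Equity=537.5, Hedged=518.75
Highest average = 537.5 → Equity.

maximax → Equity; laplace → Equity (agree)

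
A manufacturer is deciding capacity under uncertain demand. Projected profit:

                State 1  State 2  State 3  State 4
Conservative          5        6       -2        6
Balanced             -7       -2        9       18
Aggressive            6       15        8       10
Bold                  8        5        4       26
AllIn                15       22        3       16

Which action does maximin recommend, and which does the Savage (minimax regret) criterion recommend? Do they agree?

maximin → Aggressive; minimax regret → AllIn (disagree)

Row minima: Conservative=-2, Balanced=-7, Aggressive=6, Bold=4, AllIn=3
Best worst-case = 6 → Aggressive.
Column bests: State 1=15, State 2=22, State 3=9, State 4=26.
Conservative regrets: 10, 16, 11, 20 → max 20
Balanced regrets: 22, 24, 0, 8 → max 24
Aggressive regrets: 9, 7, 1, 16 → max 16
Bold regrets: 7, 17, 5, 0 → max 17
AllIn regrets: 0, 0, 6, 10 → max 10
Smallest max regret = 10 → AllIn.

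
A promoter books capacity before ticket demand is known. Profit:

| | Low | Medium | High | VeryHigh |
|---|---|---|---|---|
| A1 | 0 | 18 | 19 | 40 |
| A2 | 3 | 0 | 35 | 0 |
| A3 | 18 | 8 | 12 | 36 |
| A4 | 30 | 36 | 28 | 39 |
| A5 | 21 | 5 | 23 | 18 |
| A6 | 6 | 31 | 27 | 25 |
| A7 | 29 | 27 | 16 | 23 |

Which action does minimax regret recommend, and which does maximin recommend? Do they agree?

minimax regret → A4; maximin → A4 (agree)

Column bests: Low=30, Medium=36, High=35, VeryHigh=40.
A1 regrets: 30, 18, 16, 0 → max 30
A2 regrets: 27, 36, 0, 40 → max 40
A3 regrets: 12, 28, 23, 4 → max 28
A4 regrets: 0, 0, 7, 1 → max 7
A5 regrets: 9, 31, 12, 22 → max 31
A6 regrets: 24, 5, 8, 15 → max 24
A7 regrets: 1, 9, 19, 17 → max 19
Smallest max regret = 7 → A4.
Row minima: A1=0, A2=0, A3=8, A4=28, A5=5, A6=6, A7=16
Best worst-case = 28 → A4.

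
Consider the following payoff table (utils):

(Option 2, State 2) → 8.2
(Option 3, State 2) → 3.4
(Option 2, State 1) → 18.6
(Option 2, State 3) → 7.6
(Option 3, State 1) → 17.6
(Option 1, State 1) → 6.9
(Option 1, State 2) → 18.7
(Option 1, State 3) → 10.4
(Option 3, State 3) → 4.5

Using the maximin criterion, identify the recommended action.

Row minima: Option 1=6.9, Option 2=7.6, Option 3=3.4
Best worst-case = 7.6 → Option 2.

Option 2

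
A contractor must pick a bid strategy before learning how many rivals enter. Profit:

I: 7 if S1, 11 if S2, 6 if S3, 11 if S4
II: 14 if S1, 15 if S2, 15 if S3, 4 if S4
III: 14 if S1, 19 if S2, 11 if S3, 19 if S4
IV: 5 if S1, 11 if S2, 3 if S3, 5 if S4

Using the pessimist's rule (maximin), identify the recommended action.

Row minima: I=6, II=4, III=11, IV=3
Best worst-case = 11 → III.

III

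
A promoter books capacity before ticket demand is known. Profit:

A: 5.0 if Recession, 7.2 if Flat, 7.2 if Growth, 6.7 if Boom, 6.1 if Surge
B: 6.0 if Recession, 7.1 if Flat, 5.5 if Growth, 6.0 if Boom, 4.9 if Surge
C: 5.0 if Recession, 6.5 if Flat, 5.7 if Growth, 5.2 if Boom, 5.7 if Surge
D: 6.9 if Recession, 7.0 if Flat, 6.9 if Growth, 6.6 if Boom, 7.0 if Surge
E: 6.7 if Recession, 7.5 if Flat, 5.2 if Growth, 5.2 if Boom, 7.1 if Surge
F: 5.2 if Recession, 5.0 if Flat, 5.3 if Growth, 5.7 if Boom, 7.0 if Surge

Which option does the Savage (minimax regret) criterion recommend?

D

Column bests: Recession=6.9, Flat=7.5, Growth=7.2, Boom=6.7, Surge=7.1.
A regrets: 1.9, 0.3, 0.0, 0.0, 1.0 → max 1.9
B regrets: 0.9, 0.4, 1.7, 0.7, 2.2 → max 2.2
C regrets: 1.9, 1.0, 1.5, 1.5, 1.4 → max 1.9
D regrets: 0.0, 0.5, 0.3, 0.1, 0.1 → max 0.5
E regrets: 0.2, 0.0, 2.0, 1.5, 0.0 → max 2.0
F regrets: 1.7, 2.5, 1.9, 1.0, 0.1 → max 2.5
Smallest max regret = 0.5 → D.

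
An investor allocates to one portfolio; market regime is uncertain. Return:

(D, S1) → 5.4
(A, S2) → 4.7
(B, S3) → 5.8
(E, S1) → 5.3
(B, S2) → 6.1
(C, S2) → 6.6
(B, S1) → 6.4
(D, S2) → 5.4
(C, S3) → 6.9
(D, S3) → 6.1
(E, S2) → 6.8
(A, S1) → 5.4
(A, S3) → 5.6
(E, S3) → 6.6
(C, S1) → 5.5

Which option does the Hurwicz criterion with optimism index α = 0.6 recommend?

A: 0.6·5.6 + 0.4·4.7 = 5.24
B: 0.6·6.4 + 0.4·5.8 = 6.16
C: 0.6·6.9 + 0.4·5.5 = 6.34
D: 0.6·6.1 + 0.4·5.4 = 5.82
E: 0.6·6.8 + 0.4·5.3 = 6.2
Highest Hurwicz score = 6.34 → C.

C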